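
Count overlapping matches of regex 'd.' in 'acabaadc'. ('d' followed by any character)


Pattern: d. means 'd' followed by any character.
Scanning 'acabaadc' position-by-position:
  Pos 0: window 'ac' -> no
  Pos 1: window 'ca' -> no
  Pos 2: window 'ab' -> no
  Pos 3: window 'ba' -> no
  Pos 4: window 'aa' -> no
  Pos 5: window 'ad' -> no
  Pos 6: window 'dc' -> MATCH
  Pos 7: window 'c' -> no
Total matches: 1

1


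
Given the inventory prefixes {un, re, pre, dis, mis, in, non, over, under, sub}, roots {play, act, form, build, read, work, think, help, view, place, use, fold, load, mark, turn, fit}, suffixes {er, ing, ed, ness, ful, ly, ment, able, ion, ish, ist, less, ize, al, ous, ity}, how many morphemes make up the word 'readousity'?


Segmenting 'readousity' against the inventory:
  'read' -> root (morpheme 1)
  'ous' -> suffix (morpheme 2)
  'ity' -> suffix (morpheme 3)
Total morphemes: 3

3


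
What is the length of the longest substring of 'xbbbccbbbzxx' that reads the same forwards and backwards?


Scanning 'xbbbccbbbzxx' for palindromic substrings.
Substring at positions 1-8: 'bbbccbbb'.
Check: reverse('bbbccbbb') = 'bbbccbbb' -> palindrome confirmed.
Neighbouring characters ('x' / 'z') break symmetry, so it cannot extend further.
No longer palindromic substring exists; longest length = 8

8


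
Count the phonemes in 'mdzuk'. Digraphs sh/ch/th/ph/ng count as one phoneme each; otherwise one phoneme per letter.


Parsing 'mdzuk' greedily, digraphs first:
  'm' -> consonant phoneme (phonemes so far: 1)
  'd' -> consonant phoneme (phonemes so far: 2)
  'z' -> consonant phoneme (phonemes so far: 3)
  'u' -> vowel phoneme (phonemes so far: 4)
  'k' -> consonant phoneme (phonemes so far: 5)
Total phonemes: 5

5


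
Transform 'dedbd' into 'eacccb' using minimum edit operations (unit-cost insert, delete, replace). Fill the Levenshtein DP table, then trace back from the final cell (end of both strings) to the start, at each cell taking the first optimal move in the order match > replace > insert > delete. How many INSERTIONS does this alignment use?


Edit distance = 6. Backtracking from cell (5, 6) with preference match > replace > insert > delete,
then listing the resulting alignment 'dedbd' -> 'eacccb' left to right:
  Step 1: insert 'e' [insertion #1]
  Step 2: replace d->a
  Step 3: replace e->c
  Step 4: replace d->c
  Step 5: replace b->c
  Step 6: replace d->b
Total insertions: 1

1


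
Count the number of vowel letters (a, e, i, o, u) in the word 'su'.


Scanning each character of 'su':
  Position 1: 's' -> consonant (running count: 0)
  Position 2: 'u' -> vowel (running count: 1)
Total vowels: 1

1


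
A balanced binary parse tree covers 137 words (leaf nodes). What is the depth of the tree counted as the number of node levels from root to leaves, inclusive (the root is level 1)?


In a balanced binary tree with n leaves the deepest leaf is ceil(log2(n)) edges below the root,
so counting node levels inclusive of root and leaves gives ceil(log2(n)) + 1 levels.
log2(137) = 7.0980
ceil(7.0980) = 8
levels = 8 + 1 = 9

9


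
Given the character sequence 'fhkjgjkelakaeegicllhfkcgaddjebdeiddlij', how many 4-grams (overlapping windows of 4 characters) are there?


String 'fhkjgjkelakaeegicllhfkcgaddjebdeiddlij' has length L = 38.
Number of overlapping n-grams = L - n + 1
Substituting: 38 - 4 + 1 = 35

35


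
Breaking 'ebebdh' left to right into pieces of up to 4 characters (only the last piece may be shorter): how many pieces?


'ebebdh' has 6 characters.
Chunking with max size 4:
  Chunk 1: 'ebeb' (positions 0-3)
  Chunk 2: 'dh' (positions 4-5)
Total chunks: ceil(6 / 4) = 2

2


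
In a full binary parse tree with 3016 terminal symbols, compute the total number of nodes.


Leaf nodes (terminals): 3016
Internal nodes = n - 1 = 3016 - 1 = 3015
Total = leaves + internal = 3016 + 3015 = 6031

6031


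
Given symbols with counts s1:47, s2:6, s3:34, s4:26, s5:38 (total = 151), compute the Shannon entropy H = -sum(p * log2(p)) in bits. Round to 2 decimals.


Computing entropy H = -sum(p_i * log2(p_i)):
  s1: p = 47/151 = 0.3113, -p*log2(p) = 0.5241
  s2: p = 6/151 = 0.0397, -p*log2(p) = 0.1849
  s3: p = 34/151 = 0.2252, -p*log2(p) = 0.4843
  s4: p = 26/151 = 0.1722, -p*log2(p) = 0.4370
  s5: p = 38/151 = 0.2517, -p*log2(p) = 0.5009
H = sum of terms = 2.1312
Rounded to 2 decimals: 2.13

2.13


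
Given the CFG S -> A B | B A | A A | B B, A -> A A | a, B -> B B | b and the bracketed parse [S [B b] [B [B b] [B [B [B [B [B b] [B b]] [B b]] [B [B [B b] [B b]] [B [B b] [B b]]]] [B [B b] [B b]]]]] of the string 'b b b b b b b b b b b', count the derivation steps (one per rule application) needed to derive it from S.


Every bracketed nonterminal node [X ...] in the tree is produced by exactly one rule application.
Reading the tree off as a leftmost derivation:
  Step 1: S  =>  B B   (applied S -> B B)
  Step 2: B B  =>  b B   (applied B -> b)
  Step 3: b B  =>  b B B   (applied B -> B B)
  Step 4: b B B  =>  b b B   (applied B -> b)
  Step 5: b b B  =>  b b B B   (applied B -> B B)
  Step 6: b b B B  =>  b b B B B   (applied B -> B B)
  Step 7: b b B B B  =>  b b B B B B   (applied B -> B B)
  Step 8: b b B B B B  =>  b b B B B B B   (applied B -> B B)
  Step 9: b b B B B B B  =>  b b b B B B B   (applied B -> b)
  Step 10: b b b B B B B  =>  b b b b B B B   (applied B -> b)
  Step 11: b b b b B B B  =>  b b b b b B B   (applied B -> b)
  Step 12: b b b b b B B  =>  b b b b b B B B   (applied B -> B B)
  Step 13: b b b b b B B B  =>  b b b b b B B B B   (applied B -> B B)
  Step 14: b b b b b B B B B  =>  b b b b b b B B B   (applied B -> b)
  Step 15: b b b b b b B B B  =>  b b b b b b b B B   (applied B -> b)
  Step 16: b b b b b b b B B  =>  b b b b b b b B B B   (applied B -> B B)
  Step 17: b b b b b b b B B B  =>  b b b b b b b b B B   (applied B -> b)
  Step 18: b b b b b b b b B B  =>  b b b b b b b b b B   (applied B -> b)
  Step 19: b b b b b b b b b B  =>  b b b b b b b b b B B   (applied B -> B B)
  Step 20: b b b b b b b b b B B  =>  b b b b b b b b b b B   (applied B -> b)
  Step 21: b b b b b b b b b b B  =>  b b b b b b b b b b b   (applied B -> b)
Final yield: b b b b b b b b b b b
Total rewrite steps: 21

21


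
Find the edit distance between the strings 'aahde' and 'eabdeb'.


Building DP table for s1='aahde' (len 5) and s2='eabdeb' (len 6):
       e  a  b  d  e  b
    0  1  2  3  4  5  6
  a 1  1  1  2  3  4  5
  a 2  2  1  2  3  4  5
  h 3  3  2  2  3  4  5
  d 4  4  3  3  2  3  4
  e 5  4  4  4  3  2  3
Edit distance = dp[5][6] = 3

3


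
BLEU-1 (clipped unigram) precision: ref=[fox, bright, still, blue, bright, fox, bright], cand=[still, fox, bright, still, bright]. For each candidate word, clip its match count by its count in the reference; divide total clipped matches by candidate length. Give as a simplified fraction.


Reference word counts: {'blue': 1, 'bright': 3, 'fox': 2, 'still': 1}
Checking each candidate word (with clipping):
  'still' -> in reference (ref count 1, used 1/1) -> match (matches: 1)
  'fox' -> in reference (ref count 2, used 1/2) -> match (matches: 2)
  'bright' -> in reference (ref count 3, used 1/3) -> match (matches: 3)
  'still' -> ref count 1 already used up (1/1) -> clipped, no match (matches: 3)
  'bright' -> in reference (ref count 3, used 2/3) -> match (matches: 4)
Clipped matches: 4, Candidate length: 5
Precision = 4/5

4/5


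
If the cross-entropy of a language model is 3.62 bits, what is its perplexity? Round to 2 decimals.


Perplexity formula: PP = 2^H
H = 3.62
PP = 2^3.62
Decompose: 2^3.62 = 2^3 * 2^0.62
2^3 = 8, 2^0.62 ~ 1.5368752
PP ~ 8 * 1.5368752 = 12.2950016
Rounded to 2 decimals: 12.30

12.30


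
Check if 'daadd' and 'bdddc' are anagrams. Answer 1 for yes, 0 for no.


Sort characters of 'daadd': 'aaddd'
Sort characters of 'bdddc': 'bcddd'
Sorted forms differ -> they are NOT anagrams
Result: 0

0


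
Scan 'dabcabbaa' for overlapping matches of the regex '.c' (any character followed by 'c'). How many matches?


Pattern: .c means any character followed by 'c'.
Scanning 'dabcabbaa' position-by-position:
  Pos 0: window 'da' -> no
  Pos 1: window 'ab' -> no
  Pos 2: window 'bc' -> MATCH
  Pos 3: window 'ca' -> no
  Pos 4: window 'ab' -> no
  Pos 5: window 'bb' -> no
  Pos 6: window 'ba' -> no
  Pos 7: window 'aa' -> no
  Pos 8: window 'a' -> no
Total matches: 1

1


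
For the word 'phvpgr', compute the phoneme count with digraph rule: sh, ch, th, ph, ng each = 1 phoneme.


Parsing 'phvpgr' greedily, digraphs first:
  'ph' -> digraph (1 consonant phoneme) (phonemes so far: 1)
  'v' -> consonant phoneme (phonemes so far: 2)
  'p' -> consonant phoneme (phonemes so far: 3)
  'g' -> consonant phoneme (phonemes so far: 4)
  'r' -> consonant phoneme (phonemes so far: 5)
Total phonemes: 5

5


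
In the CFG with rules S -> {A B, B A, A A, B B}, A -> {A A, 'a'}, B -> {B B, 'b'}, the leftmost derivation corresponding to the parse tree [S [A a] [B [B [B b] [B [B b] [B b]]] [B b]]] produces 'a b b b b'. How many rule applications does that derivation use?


Every bracketed nonterminal node [X ...] in the tree is produced by exactly one rule application.
Reading the tree off as a leftmost derivation:
  Step 1: S  =>  A B   (applied S -> A B)
  Step 2: A B  =>  a B   (applied A -> a)
  Step 3: a B  =>  a B B   (applied B -> B B)
  Step 4: a B B  =>  a B B B   (applied B -> B B)
  Step 5: a B B B  =>  a b B B   (applied B -> b)
  Step 6: a b B B  =>  a b B B B   (applied B -> B B)
  Step 7: a b B B B  =>  a b b B B   (applied B -> b)
  Step 8: a b b B B  =>  a b b b B   (applied B -> b)
  Step 9: a b b b B  =>  a b b b b   (applied B -> b)
Final yield: a b b b b
Total rewrite steps: 9

9


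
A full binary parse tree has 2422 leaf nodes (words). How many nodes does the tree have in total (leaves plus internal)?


Leaf nodes (terminals): 2422
Internal nodes = n - 1 = 2422 - 1 = 2421
Total = leaves + internal = 2422 + 2421 = 4843

4843


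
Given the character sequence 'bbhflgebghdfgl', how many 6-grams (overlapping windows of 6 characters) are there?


String 'bbhflgebghdfgl' has length L = 14.
Number of overlapping n-grams = L - n + 1
Substituting: 14 - 6 + 1 = 9

9


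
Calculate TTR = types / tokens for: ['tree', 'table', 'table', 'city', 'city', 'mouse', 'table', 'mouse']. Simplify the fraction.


Tokens: 8
Unique types: ('city', 'mouse', 'table', 'tree') = 4
TTR = 4/8
Simplify: divide both by 4 -> 1/2
TTR = 1/2

1/2


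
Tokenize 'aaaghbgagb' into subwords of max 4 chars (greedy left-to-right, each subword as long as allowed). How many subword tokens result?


'aaaghbgagb' has 10 characters.
Chunking with max size 4:
  Chunk 1: 'aaag' (positions 0-3)
  Chunk 2: 'hbga' (positions 4-7)
  Chunk 3: 'gb' (positions 8-9)
Total chunks: ceil(10 / 4) = 3

3


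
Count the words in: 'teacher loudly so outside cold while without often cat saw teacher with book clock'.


Counting words by splitting on spaces:
  Word 1: 'teacher'
  Word 2: 'loudly'
  Word 3: 'so'
  Word 4: 'outside'
  Word 5: 'cold'
  Word 6: 'while'
  Word 7: 'without'
  Word 8: 'often'
  Word 9: 'cat'
  Word 10: 'saw'
  Word 11: 'teacher'
  Word 12: 'with'
  Word 13: 'book'
  Word 14: 'clock'
Total words: 14

14


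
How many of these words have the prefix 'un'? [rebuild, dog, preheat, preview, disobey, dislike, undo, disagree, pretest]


Checking each word for prefix 'un':
  'rebuild' -> no (count: 0)
  'dog' -> no (count: 0)
  'preheat' -> no (count: 0)
  'preview' -> no (count: 0)
  'disobey' -> no (count: 0)
  'dislike' -> no (count: 0)
  'undo' -> YES, starts with 'un' (count: 1)
  'disagree' -> no (count: 1)
  'pretest' -> no (count: 1)
Total with prefix 'un': 1

1


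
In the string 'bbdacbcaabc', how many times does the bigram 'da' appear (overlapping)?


Scanning 'bbdacbcaabc' for bigram 'da':
  Position 0: 'bb' -> no
  Position 1: 'bd' -> no
  Position 2: 'da' -> MATCH
  Position 3: 'ac' -> no
  Position 4: 'cb' -> no
  Position 5: 'bc' -> no
  Position 6: 'ca' -> no
  Position 7: 'aa' -> no
  Position 8: 'ab' -> no
  Position 9: 'bc' -> no
Total matches: 1

1


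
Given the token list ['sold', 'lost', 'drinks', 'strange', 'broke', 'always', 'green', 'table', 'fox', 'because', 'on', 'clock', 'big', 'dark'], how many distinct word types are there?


Listing all tokens and tracking unique types:
  Token 1: 'sold' -> NEW (unique so far: 1)
  Token 2: 'lost' -> NEW (unique so far: 2)
  Token 3: 'drinks' -> NEW (unique so far: 3)
  Token 4: 'strange' -> NEW (unique so far: 4)
  Token 5: 'broke' -> NEW (unique so far: 5)
  Token 6: 'always' -> NEW (unique so far: 6)
  Token 7: 'green' -> NEW (unique so far: 7)
  Token 8: 'table' -> NEW (unique so far: 8)
  Token 9: 'fox' -> NEW (unique so far: 9)
  Token 10: 'because' -> NEW (unique so far: 10)
  Token 11: 'on' -> NEW (unique so far: 11)
  Token 12: 'clock' -> NEW (unique so far: 12)
  Token 13: 'big' -> NEW (unique so far: 13)
  Token 14: 'dark' -> NEW (unique so far: 14)
Unique types: ('always', 'because', 'big', 'broke', 'clock', 'dark', 'drinks', 'fox', 'green', 'lost', 'on', 'sold', 'strange', 'table')
Vocabulary size: 14

14


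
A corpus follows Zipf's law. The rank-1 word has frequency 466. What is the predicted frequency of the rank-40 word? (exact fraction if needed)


Zipf's law: freq(rank) = f1 / rank
f1 = 466, rank = 40
freq = 466 / 40
GCD(466, 40) = 2
Simplified: 233/20

233/20


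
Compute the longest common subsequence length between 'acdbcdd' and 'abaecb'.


DP table for LCS of 'acdbcdd' and 'abaecb':
       a  b  a  e  c  b
    0  0  0  0  0  0  0
  a 0  1  1  1  1  1  1
  c 0  1  1  1  1  2  2
  d 0  1  1  1  1  2  2
  b 0  1  2  2  2  2  3
  c 0  1  2  2  2  3  3
  d 0  1  2  2  2  3  3
  d 0  1  2  2  2  3  3
LCS: 'acb'
LCS length = 3

3


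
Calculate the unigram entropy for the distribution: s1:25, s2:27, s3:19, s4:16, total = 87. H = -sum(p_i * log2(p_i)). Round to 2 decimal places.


Computing entropy H = -sum(p_i * log2(p_i)):
  s1: p = 25/87 = 0.2874, -p*log2(p) = 0.5170
  s2: p = 27/87 = 0.3103, -p*log2(p) = 0.5239
  s3: p = 19/87 = 0.2184, -p*log2(p) = 0.4794
  s4: p = 16/87 = 0.1839, -p*log2(p) = 0.4493
H = sum of terms = 1.9696
Rounded to 2 decimals: 1.97

1.97


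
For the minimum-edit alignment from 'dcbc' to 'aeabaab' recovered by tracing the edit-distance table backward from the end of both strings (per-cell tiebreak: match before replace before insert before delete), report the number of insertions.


Edit distance = 6. Backtracking from cell (4, 7) with preference match > replace > insert > delete,
then listing the resulting alignment 'dcbc' -> 'aeabaab' left to right:
  Step 1: insert 'a' [insertion #1]
  Step 2: replace d->e
  Step 3: replace c->a
  Step 4: keep 'b'
  Step 5: insert 'a' [insertion #2]
  Step 6: insert 'a' [insertion #3]
  Step 7: replace c->b
Total insertions: 3

3


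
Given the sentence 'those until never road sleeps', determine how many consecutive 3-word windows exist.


Word trigrams from [5] words:
  Trigram 1: (those until never)
  Trigram 2: (until never road)
  Trigram 3: (never road sleeps)
Total word trigrams: 5 - 2 = 3

3


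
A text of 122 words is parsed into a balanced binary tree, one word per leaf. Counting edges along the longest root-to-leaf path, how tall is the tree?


In a balanced binary tree with n leaves the deepest leaf is ceil(log2(n)) edges below the root.
log2(122) = 6.9307
ceil(6.9307) = 7
height (edges) = 7

7


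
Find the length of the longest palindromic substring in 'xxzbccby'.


Scanning 'xxzbccby' for palindromic substrings.
Substring at positions 3-6: 'bccb'.
Check: reverse('bccb') = 'bccb' -> palindrome confirmed.
Neighbouring characters ('z' / 'y') break symmetry, so it cannot extend further.
No longer palindromic substring exists; longest length = 4

4


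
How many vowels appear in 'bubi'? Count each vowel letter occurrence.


Scanning each character of 'bubi':
  Position 1: 'b' -> consonant (running count: 0)
  Position 2: 'u' -> vowel (running count: 1)
  Position 3: 'b' -> consonant (running count: 1)
  Position 4: 'i' -> vowel (running count: 2)
Total vowels: 2

2


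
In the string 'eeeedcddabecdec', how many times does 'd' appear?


Scanning 'eeeedcddabecdec' for 'd':
  Position 4: 'd' -> MATCH (count: 1)
  Position 6: 'd' -> MATCH (count: 2)
  Position 7: 'd' -> MATCH (count: 3)
  Position 12: 'd' -> MATCH (count: 4)
Total occurrences of 'd': 4

4


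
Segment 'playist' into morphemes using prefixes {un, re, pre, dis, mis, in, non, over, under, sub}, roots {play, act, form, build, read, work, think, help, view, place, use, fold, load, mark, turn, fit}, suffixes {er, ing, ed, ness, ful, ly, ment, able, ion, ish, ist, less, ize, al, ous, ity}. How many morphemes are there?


Segmenting 'playist' against the inventory:
  'play' -> root (morpheme 1)
  'ist' -> suffix (morpheme 2)
Total morphemes: 2

2


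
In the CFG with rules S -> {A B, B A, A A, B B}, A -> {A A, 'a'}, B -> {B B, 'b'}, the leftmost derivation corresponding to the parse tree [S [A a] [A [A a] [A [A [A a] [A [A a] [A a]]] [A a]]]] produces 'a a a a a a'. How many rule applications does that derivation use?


Every bracketed nonterminal node [X ...] in the tree is produced by exactly one rule application.
Reading the tree off as a leftmost derivation:
  Step 1: S  =>  A A   (applied S -> A A)
  Step 2: A A  =>  a A   (applied A -> a)
  Step 3: a A  =>  a A A   (applied A -> A A)
  Step 4: a A A  =>  a a A   (applied A -> a)
  Step 5: a a A  =>  a a A A   (applied A -> A A)
  Step 6: a a A A  =>  a a A A A   (applied A -> A A)
  Step 7: a a A A A  =>  a a a A A   (applied A -> a)
  Step 8: a a a A A  =>  a a a A A A   (applied A -> A A)
  Step 9: a a a A A A  =>  a a a a A A   (applied A -> a)
  Step 10: a a a a A A  =>  a a a a a A   (applied A -> a)
  Step 11: a a a a a A  =>  a a a a a a   (applied A -> a)
Final yield: a a a a a a
Total rewrite steps: 11

11


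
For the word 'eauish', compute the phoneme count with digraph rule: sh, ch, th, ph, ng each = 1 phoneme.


Parsing 'eauish' greedily, digraphs first:
  'e' -> vowel phoneme (phonemes so far: 1)
  'a' -> vowel phoneme (phonemes so far: 2)
  'u' -> vowel phoneme (phonemes so far: 3)
  'i' -> vowel phoneme (phonemes so far: 4)
  'sh' -> digraph (1 consonant phoneme) (phonemes so far: 5)
Total phonemes: 5

5


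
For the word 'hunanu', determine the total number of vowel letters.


Scanning each character of 'hunanu':
  Position 1: 'h' -> consonant (running count: 0)
  Position 2: 'u' -> vowel (running count: 1)
  Position 3: 'n' -> consonant (running count: 1)
  Position 4: 'a' -> vowel (running count: 2)
  Position 5: 'n' -> consonant (running count: 2)
  Position 6: 'u' -> vowel (running count: 3)
Total vowels: 3

3


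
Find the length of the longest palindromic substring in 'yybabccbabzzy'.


Scanning 'yybabccbabzzy' for palindromic substrings.
Substring at positions 2-9: 'babccbab'.
Check: reverse('babccbab') = 'babccbab' -> palindrome confirmed.
Neighbouring characters ('y' / 'z') break symmetry, so it cannot extend further.
No longer palindromic substring exists; longest length = 8

8


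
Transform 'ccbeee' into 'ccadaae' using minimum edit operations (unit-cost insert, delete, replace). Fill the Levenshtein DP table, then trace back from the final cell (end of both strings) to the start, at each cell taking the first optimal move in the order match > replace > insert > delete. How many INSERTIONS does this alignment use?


Edit distance = 4. Backtracking from cell (6, 7) with preference match > replace > insert > delete,
then listing the resulting alignment 'ccbeee' -> 'ccadaae' left to right:
  Step 1: keep 'c'
  Step 2: keep 'c'
  Step 3: insert 'a' [insertion #1]
  Step 4: replace b->d
  Step 5: replace e->a
  Step 6: replace e->a
  Step 7: keep 'e'
Total insertions: 1

1


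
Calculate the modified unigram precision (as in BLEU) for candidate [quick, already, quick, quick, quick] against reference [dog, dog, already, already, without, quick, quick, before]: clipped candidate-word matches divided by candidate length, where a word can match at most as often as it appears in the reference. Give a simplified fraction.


Reference word counts: {'already': 2, 'before': 1, 'dog': 2, 'quick': 2, 'without': 1}
Checking each candidate word (with clipping):
  'quick' -> in reference (ref count 2, used 1/2) -> match (matches: 1)
  'already' -> in reference (ref count 2, used 1/2) -> match (matches: 2)
  'quick' -> in reference (ref count 2, used 2/2) -> match (matches: 3)
  'quick' -> ref count 2 already used up (2/2) -> clipped, no match (matches: 3)
  'quick' -> ref count 2 already used up (2/2) -> clipped, no match (matches: 3)
Clipped matches: 3, Candidate length: 5
Precision = 3/5

3/5


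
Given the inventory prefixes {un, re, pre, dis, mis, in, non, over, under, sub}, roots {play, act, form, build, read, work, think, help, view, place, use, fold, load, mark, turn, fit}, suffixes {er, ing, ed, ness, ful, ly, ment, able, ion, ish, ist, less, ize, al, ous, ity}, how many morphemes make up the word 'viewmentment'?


Segmenting 'viewmentment' against the inventory:
  'view' -> root (morpheme 1)
  'ment' -> suffix (morpheme 2)
  'ment' -> suffix (morpheme 3)
Total morphemes: 3

3


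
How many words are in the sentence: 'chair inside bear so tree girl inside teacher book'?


Counting words by splitting on spaces:
  Word 1: 'chair'
  Word 2: 'inside'
  Word 3: 'bear'
  Word 4: 'so'
  Word 5: 'tree'
  Word 6: 'girl'
  Word 7: 'inside'
  Word 8: 'teacher'
  Word 9: 'book'
Total words: 9

9


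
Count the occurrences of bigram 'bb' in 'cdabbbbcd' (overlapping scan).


Scanning 'cdabbbbcd' for bigram 'bb':
  Position 0: 'cd' -> no
  Position 1: 'da' -> no
  Position 2: 'ab' -> no
  Position 3: 'bb' -> MATCH
  Position 4: 'bb' -> MATCH
  Position 5: 'bb' -> MATCH
  Position 6: 'bc' -> no
  Position 7: 'cd' -> no
Total matches: 3

3


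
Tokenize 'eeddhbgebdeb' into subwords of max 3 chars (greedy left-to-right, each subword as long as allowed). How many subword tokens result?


'eeddhbgebdeb' has 12 characters.
Chunking with max size 3:
  Chunk 1: 'eed' (positions 0-2)
  Chunk 2: 'dhb' (positions 3-5)
  Chunk 3: 'geb' (positions 6-8)
  Chunk 4: 'deb' (positions 9-11)
Total chunks: ceil(12 / 3) = 4

4


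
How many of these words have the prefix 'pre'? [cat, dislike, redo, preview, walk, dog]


Checking each word for prefix 'pre':
  'cat' -> no (count: 0)
  'dislike' -> no (count: 0)
  'redo' -> no (count: 0)
  'preview' -> YES, starts with 'pre' (count: 1)
  'walk' -> no (count: 1)
  'dog' -> no (count: 1)
Total with prefix 'pre': 1

1


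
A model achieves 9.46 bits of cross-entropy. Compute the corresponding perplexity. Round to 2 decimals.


Perplexity formula: PP = 2^H
H = 9.46
PP = 2^9.46
Decompose: 2^9.46 = 2^9 * 2^0.46
2^9 = 512, 2^0.46 ~ 1.3755418
PP ~ 512 * 1.3755418 = 704.2774016
Rounded to 2 decimals: 704.28

704.28


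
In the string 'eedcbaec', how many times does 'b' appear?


Scanning 'eedcbaec' for 'b':
  Position 4: 'b' -> MATCH (count: 1)
Total occurrences of 'b': 1

1


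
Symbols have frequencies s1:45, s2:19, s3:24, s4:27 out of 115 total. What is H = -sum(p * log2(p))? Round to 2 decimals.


Computing entropy H = -sum(p_i * log2(p_i)):
  s1: p = 45/115 = 0.3913, -p*log2(p) = 0.5297
  s2: p = 19/115 = 0.1652, -p*log2(p) = 0.4292
  s3: p = 24/115 = 0.2087, -p*log2(p) = 0.4718
  s4: p = 27/115 = 0.2348, -p*log2(p) = 0.4908
H = sum of terms = 1.9215
Rounded to 2 decimals: 1.92

1.92


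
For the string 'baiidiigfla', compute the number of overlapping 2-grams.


String 'baiidiigfla' has length L = 11.
Number of overlapping n-grams = L - n + 1
Substituting: 11 - 2 + 1 = 10

10


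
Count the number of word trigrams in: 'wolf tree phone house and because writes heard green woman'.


Word trigrams from [10] words:
  Trigram 1: (wolf tree phone)
  Trigram 2: (tree phone house)
  Trigram 3: (phone house and)
  Trigram 4: (house and because)
  Trigram 5: (and because writes)
  Trigram 6: (because writes heard)
  Trigram 7: (writes heard green)
  Trigram 8: (heard green woman)
Total word trigrams: 10 - 2 = 8

8


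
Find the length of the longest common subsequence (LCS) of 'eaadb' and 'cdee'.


DP table for LCS of 'eaadb' and 'cdee':
       c  d  e  e
    0  0  0  0  0
  e 0  0  0  1  1
  a 0  0  0  1  1
  a 0  0  0  1  1
  d 0  0  1  1  1
  b 0  0  1  1  1
LCS: 'e'
LCS length = 1

1


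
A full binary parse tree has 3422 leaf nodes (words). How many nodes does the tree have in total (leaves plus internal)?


Leaf nodes (terminals): 3422
Internal nodes = n - 1 = 3422 - 1 = 3421
Total = leaves + internal = 3422 + 3421 = 6843

6843


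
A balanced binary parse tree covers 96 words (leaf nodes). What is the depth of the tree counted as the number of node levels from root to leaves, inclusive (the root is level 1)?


In a balanced binary tree with n leaves the deepest leaf is ceil(log2(n)) edges below the root,
so counting node levels inclusive of root and leaves gives ceil(log2(n)) + 1 levels.
log2(96) = 6.5850
ceil(6.5850) = 7
levels = 7 + 1 = 8

8


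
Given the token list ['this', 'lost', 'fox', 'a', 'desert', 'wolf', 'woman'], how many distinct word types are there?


Listing all tokens and tracking unique types:
  Token 1: 'this' -> NEW (unique so far: 1)
  Token 2: 'lost' -> NEW (unique so far: 2)
  Token 3: 'fox' -> NEW (unique so far: 3)
  Token 4: 'a' -> NEW (unique so far: 4)
  Token 5: 'desert' -> NEW (unique so far: 5)
  Token 6: 'wolf' -> NEW (unique so far: 6)
  Token 7: 'woman' -> NEW (unique so far: 7)
Unique types: ('a', 'desert', 'fox', 'lost', 'this', 'wolf', 'woman')
Vocabulary size: 7

7


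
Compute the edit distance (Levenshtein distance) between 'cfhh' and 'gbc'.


Building DP table for s1='cfhh' (len 4) and s2='gbc' (len 3):
       g  b  c
    0  1  2  3
  c 1  1  2  2
  f 2  2  2  3
  h 3  3  3  3
  h 4  4  4  4
Edit distance = dp[4][3] = 4

4


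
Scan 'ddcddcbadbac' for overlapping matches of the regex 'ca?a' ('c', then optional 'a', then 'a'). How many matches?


Pattern: ca?a means 'c', then optional 'a', then 'a'.
Scanning 'ddcddcbadbac' position-by-position:
  Pos 0: window 'ddc' -> no
  Pos 1: window 'dcd' -> no
  Pos 2: window 'cdd' -> no
  Pos 3: window 'ddc' -> no
  Pos 4: window 'dcb' -> no
  Pos 5: window 'cba' -> no
  Pos 6: window 'bad' -> no
  Pos 7: window 'adb' -> no
  Pos 8: window 'dba' -> no
  Pos 9: window 'bac' -> no
  Pos 10: window 'ac' -> no
  Pos 11: window 'c' -> no
Total matches: 0

0


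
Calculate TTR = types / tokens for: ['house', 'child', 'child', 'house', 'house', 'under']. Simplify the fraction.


Tokens: 6
Unique types: ('child', 'house', 'under') = 3
TTR = 3/6
Simplify: divide both by 3 -> 1/2
TTR = 1/2

1/2


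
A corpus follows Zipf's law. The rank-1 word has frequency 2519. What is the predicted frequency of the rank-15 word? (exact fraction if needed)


Zipf's law: freq(rank) = f1 / rank
f1 = 2519, rank = 15
freq = 2519 / 15
GCD(2519, 15) = 1
Simplified: 2519/15

2519/15


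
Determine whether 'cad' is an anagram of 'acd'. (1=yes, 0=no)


Sort characters of 'cad': 'acd'
Sort characters of 'acd': 'acd'
Sorted forms match -> they ARE anagrams
Result: 1

1


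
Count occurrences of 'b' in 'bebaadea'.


Scanning 'bebaadea' for 'b':
  Position 0: 'b' -> MATCH (count: 1)
  Position 2: 'b' -> MATCH (count: 2)
Total occurrences of 'b': 2

2


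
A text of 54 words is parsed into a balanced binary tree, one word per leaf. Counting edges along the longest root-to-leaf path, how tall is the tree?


In a balanced binary tree with n leaves the deepest leaf is ceil(log2(n)) edges below the root.
log2(54) = 5.7549
ceil(5.7549) = 6
height (edges) = 6

6


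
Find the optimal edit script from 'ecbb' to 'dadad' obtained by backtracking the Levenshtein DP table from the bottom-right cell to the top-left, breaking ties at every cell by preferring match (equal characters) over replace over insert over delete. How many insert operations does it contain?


Edit distance = 5. Backtracking from cell (4, 5) with preference match > replace > insert > delete,
then listing the resulting alignment 'ecbb' -> 'dadad' left to right:
  Step 1: insert 'd' [insertion #1]
  Step 2: replace e->a
  Step 3: replace c->d
  Step 4: replace b->a
  Step 5: replace b->d
Total insertions: 1

1


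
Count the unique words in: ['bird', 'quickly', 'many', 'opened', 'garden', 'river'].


Listing all tokens and tracking unique types:
  Token 1: 'bird' -> NEW (unique so far: 1)
  Token 2: 'quickly' -> NEW (unique so far: 2)
  Token 3: 'many' -> NEW (unique so far: 3)
  Token 4: 'opened' -> NEW (unique so far: 4)
  Token 5: 'garden' -> NEW (unique so far: 5)
  Token 6: 'river' -> NEW (unique so far: 6)
Unique types: ('bird', 'garden', 'many', 'opened', 'quickly', 'river')
Vocabulary size: 6

6


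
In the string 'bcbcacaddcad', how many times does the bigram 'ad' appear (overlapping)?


Scanning 'bcbcacaddcad' for bigram 'ad':
  Position 0: 'bc' -> no
  Position 1: 'cb' -> no
  Position 2: 'bc' -> no
  Position 3: 'ca' -> no
  Position 4: 'ac' -> no
  Position 5: 'ca' -> no
  Position 6: 'ad' -> MATCH
  Position 7: 'dd' -> no
  Position 8: 'dc' -> no
  Position 9: 'ca' -> no
  Position 10: 'ad' -> MATCH
Total matches: 2

2


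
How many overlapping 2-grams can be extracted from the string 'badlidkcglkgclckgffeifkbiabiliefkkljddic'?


String 'badlidkcglkgclckgffeifkbiabiliefkkljddic' has length L = 40.
Number of overlapping n-grams = L - n + 1
Substituting: 40 - 2 + 1 = 39

39


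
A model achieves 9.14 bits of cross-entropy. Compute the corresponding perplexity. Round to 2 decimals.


Perplexity formula: PP = 2^H
H = 9.14
PP = 2^9.14
Decompose: 2^9.14 = 2^9 * 2^0.14
2^9 = 512, 2^0.14 ~ 1.1019051
PP ~ 512 * 1.1019051 = 564.1754112
Rounded to 2 decimals: 564.18

564.18


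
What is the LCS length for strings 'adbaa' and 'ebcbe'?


DP table for LCS of 'adbaa' and 'ebcbe':
       e  b  c  b  e
    0  0  0  0  0  0
  a 0  0  0  0  0  0
  d 0  0  0  0  0  0
  b 0  0  1  1  1  1
  a 0  0  1  1  1  1
  a 0  0  1  1  1  1
LCS: 'b'
LCS length = 1

1


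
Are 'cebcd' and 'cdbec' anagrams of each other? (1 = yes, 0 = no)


Sort characters of 'cebcd': 'bccde'
Sort characters of 'cdbec': 'bccde'
Sorted forms match -> they ARE anagrams
Result: 1

1


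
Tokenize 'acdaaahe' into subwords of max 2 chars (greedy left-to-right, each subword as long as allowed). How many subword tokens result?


'acdaaahe' has 8 characters.
Chunking with max size 2:
  Chunk 1: 'ac' (positions 0-1)
  Chunk 2: 'da' (positions 2-3)
  Chunk 3: 'aa' (positions 4-5)
  Chunk 4: 'he' (positions 6-7)
Total chunks: ceil(8 / 2) = 4

4


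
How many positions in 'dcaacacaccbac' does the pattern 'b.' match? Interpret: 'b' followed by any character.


Pattern: b. means 'b' followed by any character.
Scanning 'dcaacacaccbac' position-by-position:
  Pos 0: window 'dc' -> no
  Pos 1: window 'ca' -> no
  Pos 2: window 'aa' -> no
  Pos 3: window 'ac' -> no
  Pos 4: window 'ca' -> no
  Pos 5: window 'ac' -> no
  Pos 6: window 'ca' -> no
  Pos 7: window 'ac' -> no
  Pos 8: window 'cc' -> no
  Pos 9: window 'cb' -> no
  Pos 10: window 'ba' -> MATCH
  Pos 11: window 'ac' -> no
  Pos 12: window 'c' -> no
Total matches: 1

1


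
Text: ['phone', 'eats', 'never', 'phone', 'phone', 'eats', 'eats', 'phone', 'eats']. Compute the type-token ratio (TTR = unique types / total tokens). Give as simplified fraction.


Tokens: 9
Unique types: ('eats', 'never', 'phone') = 3
TTR = 3/9
Simplify: divide both by 3 -> 1/3
TTR = 1/3

1/3


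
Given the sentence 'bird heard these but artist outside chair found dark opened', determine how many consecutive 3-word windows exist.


Word trigrams from [10] words:
  Trigram 1: (bird heard these)
  Trigram 2: (heard these but)
  Trigram 3: (these but artist)
  Trigram 4: (but artist outside)
  Trigram 5: (artist outside chair)
  Trigram 6: (outside chair found)
  Trigram 7: (chair found dark)
  Trigram 8: (found dark opened)
Total word trigrams: 10 - 2 = 8

8


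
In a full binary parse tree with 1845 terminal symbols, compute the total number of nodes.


Leaf nodes (terminals): 1845
Internal nodes = n - 1 = 1845 - 1 = 1844
Total = leaves + internal = 1845 + 1844 = 3689

3689


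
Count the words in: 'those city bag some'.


Counting words by splitting on spaces:
  Word 1: 'those'
  Word 2: 'city'
  Word 3: 'bag'
  Word 4: 'some'
Total words: 4

4


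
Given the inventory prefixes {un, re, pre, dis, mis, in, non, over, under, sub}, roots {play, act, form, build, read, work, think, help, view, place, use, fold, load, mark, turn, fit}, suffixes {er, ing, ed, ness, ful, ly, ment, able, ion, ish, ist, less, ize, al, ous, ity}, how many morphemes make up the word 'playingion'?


Segmenting 'playingion' against the inventory:
  'play' -> root (morpheme 1)
  'ing' -> suffix (morpheme 2)
  'ion' -> suffix (morpheme 3)
Total morphemes: 3

3


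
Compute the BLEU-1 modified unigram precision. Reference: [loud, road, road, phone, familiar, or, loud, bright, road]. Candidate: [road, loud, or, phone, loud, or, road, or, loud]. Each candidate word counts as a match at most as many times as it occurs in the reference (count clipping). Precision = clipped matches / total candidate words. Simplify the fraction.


Reference word counts: {'bright': 1, 'familiar': 1, 'loud': 2, 'or': 1, 'phone': 1, 'road': 3}
Checking each candidate word (with clipping):
  'road' -> in reference (ref count 3, used 1/3) -> match (matches: 1)
  'loud' -> in reference (ref count 2, used 1/2) -> match (matches: 2)
  'or' -> in reference (ref count 1, used 1/1) -> match (matches: 3)
  'phone' -> in reference (ref count 1, used 1/1) -> match (matches: 4)
  'loud' -> in reference (ref count 2, used 2/2) -> match (matches: 5)
  'or' -> ref count 1 already used up (1/1) -> clipped, no match (matches: 5)
  'road' -> in reference (ref count 3, used 2/3) -> match (matches: 6)
  'or' -> ref count 1 already used up (1/1) -> clipped, no match (matches: 6)
  'loud' -> ref count 2 already used up (2/2) -> clipped, no match (matches: 6)
Clipped matches: 6, Candidate length: 9
Precision = 6/9 = 2/3

2/3


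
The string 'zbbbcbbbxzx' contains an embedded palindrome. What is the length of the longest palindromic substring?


Scanning 'zbbbcbbbxzx' for palindromic substrings.
Substring at positions 1-7: 'bbbcbbb'.
Check: reverse('bbbcbbb') = 'bbbcbbb' -> palindrome confirmed.
Neighbouring characters ('z' / 'x') break symmetry, so it cannot extend further.
No longer palindromic substring exists; longest length = 7

7


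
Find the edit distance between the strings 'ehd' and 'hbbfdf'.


Building DP table for s1='ehd' (len 3) and s2='hbbfdf' (len 6):
       h  b  b  f  d  f
    0  1  2  3  4  5  6
  e 1  1  2  3  4  5  6
  h 2  1  2  3  4  5  6
  d 3  2  2  3  4  4  5
Edit distance = dp[3][6] = 5

5


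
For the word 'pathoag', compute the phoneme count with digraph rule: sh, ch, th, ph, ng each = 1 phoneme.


Parsing 'pathoag' greedily, digraphs first:
  'p' -> consonant phoneme (phonemes so far: 1)
  'a' -> vowel phoneme (phonemes so far: 2)
  'th' -> digraph (1 consonant phoneme) (phonemes so far: 3)
  'o' -> vowel phoneme (phonemes so far: 4)
  'a' -> vowel phoneme (phonemes so far: 5)
  'g' -> consonant phoneme (phonemes so far: 6)
Total phonemes: 6

6


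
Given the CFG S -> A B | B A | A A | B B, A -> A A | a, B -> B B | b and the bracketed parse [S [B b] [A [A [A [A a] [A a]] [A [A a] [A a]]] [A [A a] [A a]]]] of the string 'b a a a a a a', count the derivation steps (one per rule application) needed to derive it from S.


Every bracketed nonterminal node [X ...] in the tree is produced by exactly one rule application.
Reading the tree off as a leftmost derivation:
  Step 1: S  =>  B A   (applied S -> B A)
  Step 2: B A  =>  b A   (applied B -> b)
  Step 3: b A  =>  b A A   (applied A -> A A)
  Step 4: b A A  =>  b A A A   (applied A -> A A)
  Step 5: b A A A  =>  b A A A A   (applied A -> A A)
  Step 6: b A A A A  =>  b a A A A   (applied A -> a)
  Step 7: b a A A A  =>  b a a A A   (applied A -> a)
  Step 8: b a a A A  =>  b a a A A A   (applied A -> A A)
  Step 9: b a a A A A  =>  b a a a A A   (applied A -> a)
  Step 10: b a a a A A  =>  b a a a a A   (applied A -> a)
  Step 11: b a a a a A  =>  b a a a a A A   (applied A -> A A)
  Step 12: b a a a a A A  =>  b a a a a a A   (applied A -> a)
  Step 13: b a a a a a A  =>  b a a a a a a   (applied A -> a)
Final yield: b a a a a a a
Total rewrite steps: 13

13


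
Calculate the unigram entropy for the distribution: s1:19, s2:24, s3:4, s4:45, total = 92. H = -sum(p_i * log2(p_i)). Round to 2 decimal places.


Computing entropy H = -sum(p_i * log2(p_i)):
  s1: p = 19/92 = 0.2065, -p*log2(p) = 0.4700
  s2: p = 24/92 = 0.2609, -p*log2(p) = 0.5057
  s3: p = 4/92 = 0.0435, -p*log2(p) = 0.1967
  s4: p = 45/92 = 0.4891, -p*log2(p) = 0.5046
H = sum of terms = 1.6770
Rounded to 2 decimals: 1.68

1.68


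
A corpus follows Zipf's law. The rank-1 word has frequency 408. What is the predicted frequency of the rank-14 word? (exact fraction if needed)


Zipf's law: freq(rank) = f1 / rank
f1 = 408, rank = 14
freq = 408 / 14
GCD(408, 14) = 2
Simplified: 204/7

204/7


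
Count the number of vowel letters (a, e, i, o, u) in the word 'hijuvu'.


Scanning each character of 'hijuvu':
  Position 1: 'h' -> consonant (running count: 0)
  Position 2: 'i' -> vowel (running count: 1)
  Position 3: 'j' -> consonant (running count: 1)
  Position 4: 'u' -> vowel (running count: 2)
  Position 5: 'v' -> consonant (running count: 2)
  Position 6: 'u' -> vowel (running count: 3)
Total vowels: 3

3


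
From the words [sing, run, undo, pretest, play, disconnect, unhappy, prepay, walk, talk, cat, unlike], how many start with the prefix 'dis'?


Checking each word for prefix 'dis':
  'sing' -> no (count: 0)
  'run' -> no (count: 0)
  'undo' -> no (count: 0)
  'pretest' -> no (count: 0)
  'play' -> no (count: 0)
  'disconnect' -> YES, starts with 'dis' (count: 1)
  'unhappy' -> no (count: 1)
  'prepay' -> no (count: 1)
  'walk' -> no (count: 1)
  'talk' -> no (count: 1)
  'cat' -> no (count: 1)
  'unlike' -> no (count: 1)
Total with prefix 'dis': 1

1


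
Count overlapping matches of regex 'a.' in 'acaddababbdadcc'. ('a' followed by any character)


Pattern: a. means 'a' followed by any character.
Scanning 'acaddababbdadcc' position-by-position:
  Pos 0: window 'ac' -> MATCH
  Pos 1: window 'ca' -> no
  Pos 2: window 'ad' -> MATCH
  Pos 3: window 'dd' -> no
  Pos 4: window 'da' -> no
  Pos 5: window 'ab' -> MATCH
  Pos 6: window 'ba' -> no
  Pos 7: window 'ab' -> MATCH
  Pos 8: window 'bb' -> no
  Pos 9: window 'bd' -> no
  Pos 10: window 'da' -> no
  Pos 11: window 'ad' -> MATCH
  Pos 12: window 'dc' -> no
  Pos 13: window 'cc' -> no
  Pos 14: window 'c' -> no
Total matches: 5

5


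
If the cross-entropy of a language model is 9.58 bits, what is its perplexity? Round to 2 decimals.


Perplexity formula: PP = 2^H
H = 9.58
PP = 2^9.58
Decompose: 2^9.58 = 2^9 * 2^0.58
2^9 = 512, 2^0.58 ~ 1.4948492
PP ~ 512 * 1.4948492 = 765.3627904
Rounded to 2 decimals: 765.36

765.36


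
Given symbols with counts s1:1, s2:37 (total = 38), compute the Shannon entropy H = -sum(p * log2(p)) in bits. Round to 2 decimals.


Computing entropy H = -sum(p_i * log2(p_i)):
  s1: p = 1/38 = 0.0263, -p*log2(p) = 0.1381
  s2: p = 37/38 = 0.9737, -p*log2(p) = 0.0375
H = sum of terms = 0.1756
Rounded to 2 decimals: 0.18

0.18


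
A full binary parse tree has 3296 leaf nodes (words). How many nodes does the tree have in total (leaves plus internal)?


Leaf nodes (terminals): 3296
Internal nodes = n - 1 = 3296 - 1 = 3295
Total = leaves + internal = 3296 + 3295 = 6591

6591


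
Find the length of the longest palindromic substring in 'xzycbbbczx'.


Scanning 'xzycbbbczx' for palindromic substrings.
Substring at positions 3-7: 'cbbbc'.
Check: reverse('cbbbc') = 'cbbbc' -> palindrome confirmed.
Neighbouring characters ('y' / 'z') break symmetry, so it cannot extend further.
No longer palindromic substring exists; longest length = 5

5
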